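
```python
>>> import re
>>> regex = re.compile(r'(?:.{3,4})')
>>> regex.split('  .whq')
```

['', 'hq']

`split` removes every match and returns the 2 fragments in between.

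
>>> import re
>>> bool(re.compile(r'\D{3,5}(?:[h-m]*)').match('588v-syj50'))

False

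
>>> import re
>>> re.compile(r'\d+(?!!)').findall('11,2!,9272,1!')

['11', '9272']

`(?!…)`/`(?<!…)` only lets a position through if the neighbouring text does NOT match; no characters are consumed.
Scanning left to right: at [0:2] → '11'; at [6:10] → '9272'.
With no groups in the pattern, `findall` gives back each whole match — 2 here.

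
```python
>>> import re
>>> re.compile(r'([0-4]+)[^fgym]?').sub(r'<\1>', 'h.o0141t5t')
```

'h.o<0141>5t'

Pattern: one or more of a character in [0-4] (captured); then optionally any character except [fgym].
Matches: at [3:8] → '0141t'.
Each match is replaced using the text its own group 1 captured.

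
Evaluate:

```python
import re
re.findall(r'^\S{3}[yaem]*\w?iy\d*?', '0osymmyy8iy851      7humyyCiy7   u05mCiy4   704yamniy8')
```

['0osymmyy8iy']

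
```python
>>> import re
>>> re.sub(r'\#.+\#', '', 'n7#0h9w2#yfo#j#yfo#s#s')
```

'n7s'

`sub` substitutes '' at each match site.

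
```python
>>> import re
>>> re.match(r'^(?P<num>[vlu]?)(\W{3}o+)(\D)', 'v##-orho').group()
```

Pattern: anchored at the start of the string; then optionally one of [vlu] (captured as 'num'); then exactly 3 of a non-word character, then one or more of a literal 'o' (captured); then a non-digit (captured).
`match` is anchored at position 0; if the pattern doesn't fit there, it returns None.
The match spans [0:6] → 'v##-or'.
Captured: group 1 = 'v', group 2 = '##-o', group 3 = 'r'.

'v##-or'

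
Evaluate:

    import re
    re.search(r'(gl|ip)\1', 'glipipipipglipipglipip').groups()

The backreference `\1` re-matches whatever the first group consumed, character for character.
`search` walks the string left to right and returns the first match it finds.
The match spans [2:6] → 'ipip'.
Captured: group 1 = 'ip'.

('ip',)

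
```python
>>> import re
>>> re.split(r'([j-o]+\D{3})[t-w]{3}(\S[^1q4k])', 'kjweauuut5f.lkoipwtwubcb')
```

['', 'kjwea', 't5', 'f.', 'lkoipw', 'bc', 'b']

This matches one or more of a character in [j-o], then exactly 3 of a non-digit (captured); then exactly 3 of a character in [t-w]; then a non-whitespace character, then any character except [1q4k] (captured).
Matches to split on: at [0:10] → 'kjweauuut5'; at [12:23] → 'lkoipwtwubc'.
The group in the pattern means `split` returns the separators' captures alongside the pieces.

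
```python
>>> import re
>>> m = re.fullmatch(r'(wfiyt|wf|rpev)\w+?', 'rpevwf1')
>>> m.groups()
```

The match spans [0:7] → 'rpevwf1'.
Captured: group 1 = 'rpev'.

('rpev',)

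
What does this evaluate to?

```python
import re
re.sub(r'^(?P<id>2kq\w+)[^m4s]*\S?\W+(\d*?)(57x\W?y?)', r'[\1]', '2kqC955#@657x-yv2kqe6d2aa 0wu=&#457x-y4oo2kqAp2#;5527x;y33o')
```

'[2kqC955]4oo2kqAp2#;5527x;y33o'

This matches anchored at the start of the string; then the literal '2kq', then one or more of a word character (captured as 'id'); then zero or more of any character except [m4s], then optionally a non-whitespace character, then one or more of a non-word character; then zero or more of a digit (lazy) (captured); then the literal '57x', then optionally a non-word character, then optionally the literal 'y' (captured).
Matches: at [0:38] → '2kqC955#@657x-yv2kqe6d2aa 0wu=&#457x-y'.
`\1` in the replacement pulls in group 1's text for each match.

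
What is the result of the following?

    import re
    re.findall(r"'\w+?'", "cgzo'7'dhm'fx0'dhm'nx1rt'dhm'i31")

Since nothing is captured, `findall` lists the 3 matched substrings directly.

["'7'", "'fx0'", "'nx1rt'"]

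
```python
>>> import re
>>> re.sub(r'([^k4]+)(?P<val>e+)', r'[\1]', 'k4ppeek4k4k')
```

This matches one or more of any character except [k4] (captured); then one or more of a literal 'e' (captured as 'val').
Matches: at [2:6] → 'ppee'.
Each match is replaced using the text its own group 1 captured.

'k4[ppe]k4k4k'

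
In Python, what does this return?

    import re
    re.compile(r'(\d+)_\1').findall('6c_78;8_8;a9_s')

['8']

A backreference is literal: `\1` must see the identical characters the first group matched.
Walking the string: at [6:9] match '8_8', group 1 = '8'.
Because there's exactly one group, `findall` drops the full match and keeps group 1 from the one hit.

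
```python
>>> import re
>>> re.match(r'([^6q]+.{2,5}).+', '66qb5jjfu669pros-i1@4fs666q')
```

None

Pattern: one or more of any character except [6q], then 2 to 5 of any character (captured); then one or more of any character.
`re.match` won't scan ahead — the pattern has to work from the very first character.
Here position 0 doesn't satisfy it, so the call returns None.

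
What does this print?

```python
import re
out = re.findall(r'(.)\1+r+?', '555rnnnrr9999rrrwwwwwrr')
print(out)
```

['5', 'n', '9', 'w']

A backreference is literal: `\1` must see the identical characters the first group matched.
`findall` collects group 1 from each match (4 total).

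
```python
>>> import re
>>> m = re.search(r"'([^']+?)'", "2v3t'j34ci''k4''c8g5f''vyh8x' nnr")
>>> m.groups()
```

('j34ci',)

The match spans [4:11] → "'j34ci'".
Captured: group 1 = 'j34ci'.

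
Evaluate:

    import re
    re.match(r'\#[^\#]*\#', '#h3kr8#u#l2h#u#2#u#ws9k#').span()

(0, 7)

`re.match` only tries the pattern at the start of the string.
The match spans [0:7] → '#h3kr8#'.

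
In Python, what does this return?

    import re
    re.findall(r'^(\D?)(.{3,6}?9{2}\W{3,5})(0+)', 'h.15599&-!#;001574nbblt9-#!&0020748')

The pattern matches anchored at the start of the string; then optionally a non-digit (captured); then 3 to 6 of any character (lazy), then exactly 2 of the literal '9', then 3 to 5 of a non-word character (captured); then one or more of a literal '0' (captured).
Walking the string: at [0:14] match 'h.15599&-!#;00', groups = ('h', '.15599&-!#;', '00').
`findall` packs the 3 group values into a tuple for every match.

[('h', '.15599&-!#;', '00')]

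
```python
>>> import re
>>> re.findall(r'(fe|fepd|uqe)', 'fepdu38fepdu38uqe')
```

`|` is ordered: at each position the engine commits to the first alternative that works.
Walking the string: at [0:2] match 'fe', group 1 = 'fe'; at [7:9] match 'fe', group 1 = 'fe'; at [14:17] match 'uqe', group 1 = 'uqe'.
With a single group, `findall` returns only what that group captured — 3 items.

['fe', 'fe', 'uqe']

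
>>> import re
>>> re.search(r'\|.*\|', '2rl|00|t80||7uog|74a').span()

(3, 17)

`search` walks the string left to right and returns the first match it finds.
The match spans [3:17] → '|00|t80||7uog|'.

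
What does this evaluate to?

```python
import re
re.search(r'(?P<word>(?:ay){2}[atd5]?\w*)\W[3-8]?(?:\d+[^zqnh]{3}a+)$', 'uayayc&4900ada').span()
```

(1, 14)

The match spans [1:14] → 'ayayc&4900ada'.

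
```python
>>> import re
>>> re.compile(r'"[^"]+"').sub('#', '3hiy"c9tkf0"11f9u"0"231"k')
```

Matches: at [4:12] → '"c9tkf0"'; at [17:20] → '"0"'.
Every occurrence is swapped for '#'.

'3hiy#11f9u#231"k'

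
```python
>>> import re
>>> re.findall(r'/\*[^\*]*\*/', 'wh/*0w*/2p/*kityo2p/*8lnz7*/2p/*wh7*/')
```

['/*0w*/', '/*8lnz7*/', '/*wh7*/']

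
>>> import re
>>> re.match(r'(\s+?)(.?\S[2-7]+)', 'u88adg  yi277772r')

None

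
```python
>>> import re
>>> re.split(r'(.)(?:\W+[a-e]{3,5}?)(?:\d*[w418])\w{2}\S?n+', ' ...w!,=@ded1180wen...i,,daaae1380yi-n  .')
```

[' ...', 'w', '...i,,daaae1380yi-n  .']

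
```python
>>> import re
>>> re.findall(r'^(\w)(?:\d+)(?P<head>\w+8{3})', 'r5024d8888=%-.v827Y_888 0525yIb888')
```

With 2 capturing groups, `findall` returns a 2-tuple per match.

[('r', 'd8888')]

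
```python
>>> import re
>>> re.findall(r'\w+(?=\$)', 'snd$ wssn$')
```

Lookahead/lookbehind check context without consuming it, so the matched span excludes the asserted characters.
Walking the string: at [0:3] → 'snd'; at [5:9] → 'wssn'.
With no groups in the pattern, `findall` gives back each whole match — 2 here.

['snd', 'wssn']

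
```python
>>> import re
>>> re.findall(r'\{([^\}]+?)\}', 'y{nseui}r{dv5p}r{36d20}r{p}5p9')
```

['nseui', 'dv5p', '36d20', 'p']

Because there's exactly one group, `findall` drops the full match and keeps group 1 from each hit.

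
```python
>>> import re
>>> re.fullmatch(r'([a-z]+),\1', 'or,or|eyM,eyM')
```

`re.fullmatch` requires the pattern to consume the entire string.
Here the string isn't matched end-to-end, so the call returns None.

None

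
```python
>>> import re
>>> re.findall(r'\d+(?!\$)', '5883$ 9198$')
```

['588', '919']

The negative lookahead/lookbehind blocks any match where the forbidden context is present.
Matches: at [0:3] → '588'; at [6:9] → '919'.
Since nothing is captured, `findall` lists the 2 matched substrings directly.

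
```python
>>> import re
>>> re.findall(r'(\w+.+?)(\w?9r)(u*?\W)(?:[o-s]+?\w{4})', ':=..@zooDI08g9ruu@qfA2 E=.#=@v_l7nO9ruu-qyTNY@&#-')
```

This matches one or more of a word character, then one or more of any character (lazy) (captured); then optionally a word character, then the literal '9r' (captured); then zero or more of the literal 'u' (lazy), then a non-word character (captured); then one or more of a character in [o-s] (lazy), then exactly 4 of a word character (non-capturing group).
Walking the string: at [5:45] match 'zooDI08g9ruu@qfA2 E=.#=@v_l7nO9ruu-qyTNY', groups = ('zooDI08g9ruu@qfA2 E=.#=@v_l7n', 'O9r', 'uu-').
3 groups means the one result is a tuple of 3 captured strings — 1 here.

[('zooDI08g9ruu@qfA2 E=.#=@v_l7n', 'O9r', 'uu-')]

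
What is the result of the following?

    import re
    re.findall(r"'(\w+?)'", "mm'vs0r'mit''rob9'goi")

['vs0r', 'rob9']

Matches: at [2:8] match "'vs0r'", group 1 = 'vs0r'; at [12:18] match "'rob9'", group 1 = 'rob9'.
Because there's exactly one group, `findall` drops the full match and keeps group 1 from each hit.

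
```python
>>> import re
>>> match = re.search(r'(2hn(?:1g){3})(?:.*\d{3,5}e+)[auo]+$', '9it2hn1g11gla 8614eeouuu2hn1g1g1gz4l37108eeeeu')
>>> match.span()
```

(24, 46)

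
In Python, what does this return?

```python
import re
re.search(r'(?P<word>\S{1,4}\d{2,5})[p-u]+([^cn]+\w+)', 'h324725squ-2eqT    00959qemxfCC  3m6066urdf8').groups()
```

The match spans [0:44] → 'h324725squ-2eqT    00959qemxfCC  3m6066urdf8'.
Captured: group 1 = 'h324725', group 2 = '-2eqT    00959qemxfCC  3m6066urdf8'.

('h324725', '-2eqT    00959qemxfCC  3m6066urdf8')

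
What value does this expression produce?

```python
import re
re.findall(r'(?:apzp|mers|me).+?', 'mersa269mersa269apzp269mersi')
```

Branches in `(...|...)` are attempted left-to-right; the first branch that allows the whole pattern to succeed is taken.
`findall` yields the raw match text (4 of them) because the pattern has no groups.

['mersa', 'mersa', 'apzp2', 'mersi']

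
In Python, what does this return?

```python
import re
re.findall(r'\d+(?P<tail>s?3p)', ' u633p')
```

['3p']

The pattern matches one or more of a digit; then optionally the literal 's', then the literal '3p' (captured as 'tail').
Scanning left to right: at [2:6] match '633p', group 1 = '3p'.
`findall` collects group 1 from the one match (1 total).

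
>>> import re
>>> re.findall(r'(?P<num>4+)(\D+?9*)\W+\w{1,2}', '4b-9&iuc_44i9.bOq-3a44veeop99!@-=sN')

This matches one or more of a literal '4' (captured as 'num'); then one or more of a non-digit (lazy), then zero or more of a literal '9' (captured); then one or more of a non-word character, then 1 to 2 of a word character.
Scanning left to right: at [0:4] match '4b-9', groups = ('4', 'b'); at [9:16] match '44i9.bO', groups = ('44', 'i9'); at [20:35] match '44veeop99!@-=sN', groups = ('44', 'veeop99').
Multiple groups make `findall` return tuples — one 2-tuple for each match.

[('4', 'b'), ('44', 'i9'), ('44', 'veeop99')]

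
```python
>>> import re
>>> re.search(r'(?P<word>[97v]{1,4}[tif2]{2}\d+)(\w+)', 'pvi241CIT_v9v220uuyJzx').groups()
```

The pattern matches 1 to 4 of one of [97v], then exactly 2 of one of [tif2], then one or more of a digit (captured as 'word'); then one or more of a word character (captured).
`re.search` scans for the first position where the pattern succeeds.
The match spans [1:22] → 'vi241CIT_v9v220uuyJzx'.
Captured: group 1 = 'vi241', group 2 = 'CIT_v9v220uuyJzx'.

('vi241', 'CIT_v9v220uuyJzx')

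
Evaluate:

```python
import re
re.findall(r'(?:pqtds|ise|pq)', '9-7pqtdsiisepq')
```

Alternation tries branches left to right and keeps the first one that lets the overall match succeed at that position.
No capturing groups, so `findall` returns the 3 full match strings.

['pqtds', 'ise', 'pq']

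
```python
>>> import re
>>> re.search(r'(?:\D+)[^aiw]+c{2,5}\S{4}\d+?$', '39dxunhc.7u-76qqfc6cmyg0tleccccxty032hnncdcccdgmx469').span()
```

The match spans [2:52] → 'dxunhc.7u-76qqfc6cmyg0tleccccxty032hnncdcccdgmx469'.

(2, 52)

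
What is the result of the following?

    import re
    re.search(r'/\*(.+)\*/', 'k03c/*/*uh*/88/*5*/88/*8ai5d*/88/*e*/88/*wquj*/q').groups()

`search` walks the string left to right and returns the first match it finds.
The match spans [4:47] → '/*/*uh*/88/*5*/88/*8ai5d*/88/*e*/88/*wquj*/'.
Captured: group 1 = '/*uh*/88/*5*/88/*8ai5d*/88/*e*/88/*wquj'.

('/*uh*/88/*5*/88/*8ai5d*/88/*e*/88/*wquj',)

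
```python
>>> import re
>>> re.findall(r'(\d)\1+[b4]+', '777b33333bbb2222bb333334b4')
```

['7', '3', '2', '3']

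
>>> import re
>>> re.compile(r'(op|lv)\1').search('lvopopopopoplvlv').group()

'opop'

A backreference is literal: `\1` must see the identical characters the first group matched.
The match spans [2:6] → 'opop'.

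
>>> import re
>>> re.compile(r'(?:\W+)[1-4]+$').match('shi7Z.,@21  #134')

None

The pattern matches one or more of a non-word character (non-capturing group); then one or more of a character in [1-4]; then anchored at the end.
`re.match` won't scan ahead — the pattern has to work from the very first character.
Here the pattern fails at index 0, so the call returns None.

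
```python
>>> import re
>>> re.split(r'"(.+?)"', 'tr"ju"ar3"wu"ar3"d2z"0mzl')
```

['tr', 'ju', 'ar3', 'wu', 'ar3', 'd2z', '0mzl']

Because the quantifier is non-greedy, it stops expanding at the earliest point where the rest of the pattern can succeed.
Matches to split on: at [2:6] → '"ju"'; at [9:13] → '"wu"'; at [16:21] → '"d2z"'.
The group in the pattern means `split` returns the separators' captures alongside the pieces.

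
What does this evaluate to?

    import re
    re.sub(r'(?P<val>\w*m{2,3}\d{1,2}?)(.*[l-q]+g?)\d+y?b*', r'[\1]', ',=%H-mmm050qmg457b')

This matches zero or more of a word character, then 2 to 3 of the literal 'm', then 1 to 2 of a digit (lazy) (captured as 'val'); then zero or more of any character, then one or more of a character in [l-q], then optionally the literal 'g' (captured); then one or more of a digit, then optionally a literal 'y', then zero or more of the literal 'b'.
Lazy quantifiers expand one character at a time until the remainder of the pattern can match.
Matches: at [5:18] → 'mmm050qmg457b'.
The replacement refers to a captured group, so each match is rewritten using its own captured text.

',=%H-[mmm0]'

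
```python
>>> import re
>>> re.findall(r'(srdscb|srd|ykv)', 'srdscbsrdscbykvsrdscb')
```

['srdscb', 'srdscb', 'ykv', 'srdscb']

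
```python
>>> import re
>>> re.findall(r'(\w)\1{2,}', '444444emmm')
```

['4', 'm']

After group 1 captures some text, `\1` only succeeds where that same text appears again.
With a single group, `findall` returns only what that group captured — 2 items.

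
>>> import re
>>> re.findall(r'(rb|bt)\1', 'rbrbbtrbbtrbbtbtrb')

['rb', 'bt']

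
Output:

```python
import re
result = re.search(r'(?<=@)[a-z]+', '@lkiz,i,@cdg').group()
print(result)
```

lkiz

The lookaround is zero-width — it requires the adjacent text to match without consuming it, so the asserted text isn't part of the match.
The match spans [1:5] → 'lkiz'.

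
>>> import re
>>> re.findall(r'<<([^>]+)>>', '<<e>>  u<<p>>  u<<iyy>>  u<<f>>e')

['e', 'p', 'iyy', 'f']

Walking the string: at [0:5] match '<<e>>', group 1 = 'e'; at [8:13] match '<<p>>', group 1 = 'p'; at [16:23] match '<<iyy>>', group 1 = 'iyy'; at [26:31] match '<<f>>', group 1 = 'f'.
One capturing group, so `findall` returns just the captured substring from each match — 4 in all.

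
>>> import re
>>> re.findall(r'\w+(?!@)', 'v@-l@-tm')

The negative lookahead/lookbehind blocks any match where the forbidden context is present.
Walking the string: at [6:8] → 'tm'.
`findall` yields the raw match text (1 of them) because the pattern has no groups.

['tm']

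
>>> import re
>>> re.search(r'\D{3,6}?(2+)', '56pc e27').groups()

('2',)

This matches 3 to 6 of a non-digit (lazy); then one or more of a literal '2' (captured).
Unlike `match`, `search` isn't anchored — it looks for the pattern anywhere in the string.
The match spans [2:7] → 'pc e2'.
Captured: group 1 = '2'.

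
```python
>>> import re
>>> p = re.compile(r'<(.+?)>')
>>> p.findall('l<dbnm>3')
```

Because there's exactly one group, `findall` drops the full match and keeps group 1 from the one hit.

['dbnm']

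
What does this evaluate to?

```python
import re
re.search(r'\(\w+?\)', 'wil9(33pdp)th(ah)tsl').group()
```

'(33pdp)'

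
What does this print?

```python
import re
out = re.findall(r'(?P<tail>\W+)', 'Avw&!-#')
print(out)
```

['&!-#']

Pattern: one or more of a non-word character (captured as 'tail').
Walking the string: at [3:7] match '&!-#', group 1 = '&!-#'.
One capturing group, so `findall` returns just the captured substring from the one match — 1 in all.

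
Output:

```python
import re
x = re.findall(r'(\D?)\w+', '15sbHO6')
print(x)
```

['']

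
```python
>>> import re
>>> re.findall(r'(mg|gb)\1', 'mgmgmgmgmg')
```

['mg', 'mg']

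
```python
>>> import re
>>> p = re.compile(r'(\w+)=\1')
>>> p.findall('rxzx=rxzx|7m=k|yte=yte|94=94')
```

['rxzx', 'yte', '94']

`\1` has to match the exact text group 1 already captured.
Scanning left to right: at [0:9] match 'rxzx=rxzx', group 1 = 'rxzx'; at [15:22] match 'yte=yte', group 1 = 'yte'; at [23:28] match '94=94', group 1 = '94'.
`findall` collects group 1 from each match (3 total).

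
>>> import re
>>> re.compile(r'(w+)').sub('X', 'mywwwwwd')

'myXd'

Each match is replaced by 'X'.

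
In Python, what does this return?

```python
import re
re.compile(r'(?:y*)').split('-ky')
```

['', '-', 'k', '', '']

Pattern: zero or more of a literal 'y' (non-capturing group).
Matches to split on: at [0:0] → ''; at [1:1] → ''; at [2:3] → 'y'; at [3:3] → ''.
Splitting on the pattern gives 5 pieces.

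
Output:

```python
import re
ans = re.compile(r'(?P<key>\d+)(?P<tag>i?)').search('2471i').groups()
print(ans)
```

('2471', 'i')

This matches one or more of a digit (captured as 'key'); then optionally a literal 'i' (captured as 'tag').
`re.search` scans for the first position where the pattern succeeds.
The match spans [0:5] → '2471i'.
Captured: group 1 = '2471', group 2 = 'i'.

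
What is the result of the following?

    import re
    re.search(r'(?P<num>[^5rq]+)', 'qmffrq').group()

'mff'

This matches one or more of any character except [5rq] (captured as 'num').
`search` walks the string left to right and returns the first match it finds.
The match spans [1:4] → 'mff'.
Captured: group 1 = 'mff'.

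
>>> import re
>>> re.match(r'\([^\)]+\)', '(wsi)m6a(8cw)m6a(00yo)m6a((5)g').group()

`re.match` won't scan ahead — the pattern has to work from the very first character.
The match spans [0:5] → '(wsi)'.

'(wsi)'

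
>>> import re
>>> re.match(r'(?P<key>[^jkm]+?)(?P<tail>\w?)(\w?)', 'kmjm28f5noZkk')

None

The pattern matches one or more of any character except [jkm] (lazy) (captured as 'key'); then optionally a word character (captured as 'tail'); then optionally a word character (captured).
`re.match` only tries the pattern at the start of the string.
Here the pattern fails at index 0, so the call returns None.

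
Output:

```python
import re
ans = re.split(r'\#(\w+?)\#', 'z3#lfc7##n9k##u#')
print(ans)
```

Matches to split on: at [2:8] → '#lfc7#'; at [8:13] → '#n9k#'; at [13:16] → '#u#'.
With a capturing group present, the delimiter's captured portion is kept in the result list.

['z3', 'lfc7', '', 'n9k', '', 'u', '']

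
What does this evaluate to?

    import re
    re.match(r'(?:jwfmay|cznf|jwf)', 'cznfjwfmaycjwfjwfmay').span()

(0, 4)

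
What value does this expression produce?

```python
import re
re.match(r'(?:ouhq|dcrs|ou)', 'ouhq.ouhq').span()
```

`re.match` won't scan ahead — the pattern has to work from the very first character.
The match spans [0:4] → 'ouhq'.

(0, 4)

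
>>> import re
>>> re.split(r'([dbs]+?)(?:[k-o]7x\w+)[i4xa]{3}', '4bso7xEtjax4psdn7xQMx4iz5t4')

['4', 'bs', 'z5t4']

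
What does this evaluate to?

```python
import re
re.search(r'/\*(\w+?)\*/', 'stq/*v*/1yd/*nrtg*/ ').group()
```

'/*v*/'

The match spans [3:8] → '/*v*/'.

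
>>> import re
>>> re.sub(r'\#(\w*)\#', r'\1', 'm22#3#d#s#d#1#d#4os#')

'm223dsd1d4os'

Matches: at [3:6] → '#3#'; at [7:10] → '#s#'; at [11:14] → '#1#'; at [15:20] → '#4os#'.
The replacement refers to a captured group, so each match is rewritten using its own captured text.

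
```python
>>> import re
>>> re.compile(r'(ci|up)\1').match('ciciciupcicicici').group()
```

`re.match` only tries the pattern at the start of the string.
The match spans [0:4] → 'cici'.

'cici'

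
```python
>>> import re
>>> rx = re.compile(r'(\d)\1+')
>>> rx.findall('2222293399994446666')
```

['2', '3', '9', '4', '6']

A backreference is literal: `\1` must see the identical characters the first group matched.
One capturing group, so `findall` returns just the captured substring from each match — 5 in all.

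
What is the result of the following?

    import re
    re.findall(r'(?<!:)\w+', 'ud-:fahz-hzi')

A negative assertion filters positions out without eating any characters.
With no groups in the pattern, `findall` gives back each whole match — 3 here.

['ud', 'ahz', 'hzi']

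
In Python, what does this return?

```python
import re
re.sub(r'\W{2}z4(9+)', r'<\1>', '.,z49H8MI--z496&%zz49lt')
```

'<9>H8MI<9>6&%zz49lt'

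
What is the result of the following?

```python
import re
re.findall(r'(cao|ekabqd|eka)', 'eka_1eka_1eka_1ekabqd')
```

['eka', 'eka', 'eka', 'ekabqd']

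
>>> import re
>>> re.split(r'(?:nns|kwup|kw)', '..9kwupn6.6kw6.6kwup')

['..9', 'n6.6', '6.6', '']

Alternation tries branches left to right and keeps the first one that lets the overall match succeed at that position.
Matches to split on: at [3:7] → 'kwup'; at [11:13] → 'kw'; at [16:20] → 'kwup'.
Splitting on the pattern gives 4 pieces.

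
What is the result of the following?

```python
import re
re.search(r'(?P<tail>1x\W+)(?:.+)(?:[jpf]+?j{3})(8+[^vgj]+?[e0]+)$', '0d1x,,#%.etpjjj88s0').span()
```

Pattern: the literal '1x', then one or more of a non-word character (captured as 'tail'); then one or more of any character (non-capturing group); then one or more of one of [jpf] (lazy), then exactly 3 of the literal 'j' (non-capturing group); then one or more of a literal '8', then one or more of any character except [vgj] (lazy), then one or more of one of [e0] (captured); then anchored at the end.
The match spans [2:19] → '1x,,#%.etpjjj88s0'.

(2, 19)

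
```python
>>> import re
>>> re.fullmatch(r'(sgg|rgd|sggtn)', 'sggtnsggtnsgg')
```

None

`re.fullmatch` requires the pattern to consume the entire string.
Here the string isn't matched end-to-end, so the call returns None.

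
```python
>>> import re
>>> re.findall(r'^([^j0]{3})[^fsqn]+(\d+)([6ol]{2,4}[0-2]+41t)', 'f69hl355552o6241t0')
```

[('f69', '2', 'o6241t')]

This matches anchored at the start of the string; then exactly 3 of any character except [j0] (captured); then one or more of any character except [fsqn]; then one or more of a digit (captured); then 2 to 4 of one of [6ol], then one or more of a character in [0-2], then the literal '41t' (captured).
Scanning left to right: at [0:17] match 'f69hl355552o6241t', groups = ('f69', '2', 'o6241t').
3 groups means the one result is a tuple of 3 captured strings — 1 here.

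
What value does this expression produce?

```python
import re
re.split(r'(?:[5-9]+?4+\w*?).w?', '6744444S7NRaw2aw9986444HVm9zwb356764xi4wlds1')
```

Lazy quantifiers expand one character at a time until the remainder of the pattern can match.
`split` removes every match and returns the 4 fragments in between.

['', '7NRaw2aw', 'Vm9zwb3', 'i4wlds1']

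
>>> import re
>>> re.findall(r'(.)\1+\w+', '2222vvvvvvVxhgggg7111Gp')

`\1` has to match the exact text group 1 already captured.
One capturing group, so `findall` returns just the captured substring from the one match — 1 in all.

['2']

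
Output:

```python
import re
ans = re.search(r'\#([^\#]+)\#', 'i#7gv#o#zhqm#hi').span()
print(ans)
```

(1, 6)

`re.search` scans for the first position where the pattern succeeds.
The match spans [1:6] → '#7gv#'.
Captured: group 1 = '7gv'.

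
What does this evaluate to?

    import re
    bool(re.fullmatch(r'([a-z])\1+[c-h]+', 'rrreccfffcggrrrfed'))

False

The backreference `\1` re-matches whatever the first group consumed, character for character.
`re.fullmatch` is like wrapping the pattern in `^…$` (in single-line mode).
Here the pattern can't cover the whole string, so the call returns None, and `bool(None)` is False.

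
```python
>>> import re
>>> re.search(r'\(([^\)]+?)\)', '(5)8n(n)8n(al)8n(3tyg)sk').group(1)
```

Unlike `match`, `search` isn't anchored — it looks for the pattern anywhere in the string.
The match spans [0:3] → '(5)'.
Captured: group 1 = '5'.

'5'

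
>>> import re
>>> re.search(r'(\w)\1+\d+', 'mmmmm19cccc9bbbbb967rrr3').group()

'mmmmm19'

After group 1 captures some text, `\1` only succeeds where that same text appears again.
Unlike `match`, `search` isn't anchored — it looks for the pattern anywhere in the string.
The match spans [0:7] → 'mmmmm19'.
Captured: group 1 = 'm'.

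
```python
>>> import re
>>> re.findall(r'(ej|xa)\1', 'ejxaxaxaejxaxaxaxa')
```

A backreference is literal: `\1` must see the identical characters the first group matched.
One capturing group, so `findall` returns just the captured substring from each match — 3 in all.

['xa', 'xa', 'xa']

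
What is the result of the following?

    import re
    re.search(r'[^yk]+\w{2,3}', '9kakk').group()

This matches one or more of any character except [yk]; then 2 to 3 of a word character.
`search` walks the string left to right and returns the first match it finds.
The match spans [0:4] → '9kak'.

'9kak'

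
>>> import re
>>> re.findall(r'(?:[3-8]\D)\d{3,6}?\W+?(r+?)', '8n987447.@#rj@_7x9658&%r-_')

['r', 'r']

Pattern: a character in [3-8], then a non-digit (non-capturing group); then 3 to 6 of a digit (lazy), then one or more of a non-word character (lazy); then one or more of a literal 'r' (lazy) (captured).
Walking the string: at [0:12] match '8n987447.@#r', group 1 = 'r'; at [15:24] match '7x9658&%r', group 1 = 'r'.
One capturing group, so `findall` returns just the captured substring from each match — 2 in all.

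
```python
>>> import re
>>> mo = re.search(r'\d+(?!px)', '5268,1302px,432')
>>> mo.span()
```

(0, 4)

The negative lookaround is zero-width — it rules out positions where the adjacent text would match, without consuming anything.
The match spans [0:4] → '5268'.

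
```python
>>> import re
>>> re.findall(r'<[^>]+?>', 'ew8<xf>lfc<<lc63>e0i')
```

No capturing groups, so `findall` returns the 2 full match strings.

['<xf>', '<<lc63>']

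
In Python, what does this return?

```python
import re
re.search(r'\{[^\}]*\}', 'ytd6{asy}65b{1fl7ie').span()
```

The match spans [4:9] → '{asy}'.

(4, 9)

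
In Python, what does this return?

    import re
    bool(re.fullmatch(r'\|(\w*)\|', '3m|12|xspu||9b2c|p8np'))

For `fullmatch`, every character of the input must be accounted for by the pattern.
Here the string isn't matched end-to-end, so the call returns None, and `bool(None)` is False.

False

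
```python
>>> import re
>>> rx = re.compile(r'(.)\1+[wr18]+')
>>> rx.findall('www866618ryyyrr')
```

['w', '6', 'y']

A backreference is literal: `\1` must see the identical characters the first group matched.
Scanning left to right: at [0:4] match 'www8', group 1 = 'w'; at [4:10] match '66618r', group 1 = '6'; at [10:15] match 'yyyrr', group 1 = 'y'.
`findall` collects group 1 from each match (3 total).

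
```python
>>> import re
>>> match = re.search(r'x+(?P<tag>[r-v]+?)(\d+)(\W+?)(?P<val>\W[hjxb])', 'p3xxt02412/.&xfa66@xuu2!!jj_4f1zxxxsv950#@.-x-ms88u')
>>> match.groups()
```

This matches one or more of a literal 'x'; then one or more of a character in [r-v] (lazy) (captured as 'tag'); then one or more of a digit (captured); then one or more of a non-word character (lazy) (captured); then a non-word character, then one of [hjxb] (captured as 'val').
Unlike `match`, `search` isn't anchored — it looks for the pattern anywhere in the string.
The match spans [2:14] → 'xxt02412/.&x'.
Captured: group 1 = 't', group 2 = '02412', group 3 = '/.', group 4 = '&x'.

('t', '02412', '/.', '&x')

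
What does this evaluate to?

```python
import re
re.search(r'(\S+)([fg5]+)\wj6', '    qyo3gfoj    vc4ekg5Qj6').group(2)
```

Pattern: one or more of a non-whitespace character (captured); then one or more of one of [fg5] (captured); then a word character, then the literal 'j6'.
`re.search` scans for the first position where the pattern succeeds.
The match spans [16:26] → 'vc4ekg5Qj6'.
Captured: group 1 = 'vc4ekg', group 2 = '5'.

'5'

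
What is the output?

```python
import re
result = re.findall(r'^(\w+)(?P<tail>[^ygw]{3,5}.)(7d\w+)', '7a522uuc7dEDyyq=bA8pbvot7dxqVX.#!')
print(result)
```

Pattern: anchored at the start of the string; then one or more of a word character (captured); then 3 to 5 of any character except [ygw], then any character (captured as 'tail'); then the literal '7d', then one or more of a word character (captured).
Walking the string: at [0:15] match '7a522uuc7dEDyyq', groups = ('7a52', '2uuc', '7dEDyyq').
With 3 capturing groups, `findall` returns a 3-tuple per match.

[('7a52', '2uuc', '7dEDyyq')]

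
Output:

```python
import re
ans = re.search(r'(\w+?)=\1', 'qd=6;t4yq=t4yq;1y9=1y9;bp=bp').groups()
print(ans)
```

('t4yq',)

`\1` is not a pattern — it's the concrete string captured by group 1, re-applied verbatim.
`search` walks the string left to right and returns the first match it finds.
The match spans [5:14] → 't4yq=t4yq'.
Captured: group 1 = 't4yq'.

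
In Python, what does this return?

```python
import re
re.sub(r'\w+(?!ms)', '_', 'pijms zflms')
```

The negative lookaround is zero-width — it rules out positions where the adjacent text would match, without consuming anything.
Matches: at [0:5] → 'pijms'; at [6:11] → 'zflms'.
Each match is replaced by '_'.

'_ _'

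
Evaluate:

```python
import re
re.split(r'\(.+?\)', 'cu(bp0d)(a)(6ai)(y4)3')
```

['cu', '', '', '', '3']

With the lazy modifier that quantifier settles for the fewest repetitions that let the rest of the pattern succeed (the atoms after it are unaffected and can still be greedy).
Matches to split on: at [2:8] → '(bp0d)'; at [8:11] → '(a)'; at [11:16] → '(6ai)'; at [16:20] → '(y4)'.
Each match becomes a cut point; 5 segments remain.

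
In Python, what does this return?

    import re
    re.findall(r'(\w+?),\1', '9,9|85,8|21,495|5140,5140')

['9', '5140']

A backreference is literal: `\1` must see the identical characters the first group matched.
Matches: at [0:3] match '9,9', group 1 = '9'; at [16:25] match '5140,5140', group 1 = '5140'.
One capturing group, so `findall` returns just the captured substring from each match — 2 in all.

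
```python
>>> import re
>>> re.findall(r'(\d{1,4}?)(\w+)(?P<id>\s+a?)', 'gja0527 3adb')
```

This matches 1 to 4 of a digit (lazy) (captured); then one or more of a word character (captured); then one or more of whitespace, then optionally a literal 'a' (captured as 'id').
The `?` after the quantifier makes it lazy — it takes as little as possible before letting the rest of the pattern try.
Walking the string: at [3:8] match '0527 ', groups = ('0', '527', ' ').
3 groups means the one result is a tuple of 3 captured strings — 1 here.

[('0', '527', ' ')]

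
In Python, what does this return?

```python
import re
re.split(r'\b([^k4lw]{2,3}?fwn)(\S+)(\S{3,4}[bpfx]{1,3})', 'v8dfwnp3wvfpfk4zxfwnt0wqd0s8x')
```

['', 'v8dfwn', 'p3wvfpfk4zxfwnt0wqd', '0s8x', '']

This matches a word boundary (`\b`, zero-width); then 2 to 3 of any character except [k4lw] (lazy), then the literal 'fwn' (captured); then one or more of a non-whitespace character (captured); then 3 to 4 of a non-whitespace character, then 1 to 3 of one of [bpfx] (captured).
Matches to split on: at [0:29] → 'v8dfwnp3wvfpfk4zxfwnt0wqd0s8x'.
Because the pattern has a capturing group, `split` also inserts each captured text between the pieces.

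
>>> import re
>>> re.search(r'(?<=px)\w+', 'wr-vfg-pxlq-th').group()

The lookaround is zero-width — it requires the adjacent text to match without consuming it, so the asserted text isn't part of the match.
Unlike `match`, `search` isn't anchored — it looks for the pattern anywhere in the string.
The match spans [9:11] → 'lq'.

'lq'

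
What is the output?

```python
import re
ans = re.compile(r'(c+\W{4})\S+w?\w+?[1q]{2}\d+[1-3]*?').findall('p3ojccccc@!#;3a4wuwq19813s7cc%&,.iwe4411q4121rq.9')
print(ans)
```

['ccccc@!#;']

With a single group, `findall` returns only what that group captured — 1 item.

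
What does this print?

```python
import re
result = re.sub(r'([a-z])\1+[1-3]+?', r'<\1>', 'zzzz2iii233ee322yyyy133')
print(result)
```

<z><i>33<e>22<y>33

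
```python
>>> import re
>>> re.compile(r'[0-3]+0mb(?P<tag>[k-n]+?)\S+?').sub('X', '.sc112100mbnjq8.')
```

'.scXq8.'

With the lazy modifier that quantifier settles for the fewest repetitions that let the rest of the pattern succeed (the atoms after it are unaffected and can still be greedy).
`sub` substitutes 'X' at each match site.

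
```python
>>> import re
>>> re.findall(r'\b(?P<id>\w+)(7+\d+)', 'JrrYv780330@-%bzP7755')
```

[('JrrYv', '780330'), ('bzP7', '755')]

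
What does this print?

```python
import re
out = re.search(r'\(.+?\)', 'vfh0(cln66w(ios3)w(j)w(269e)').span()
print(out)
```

(4, 17)

Because the quantifier is non-greedy, it stops expanding at the earliest point where the rest of the pattern can succeed.
`search` walks the string left to right and returns the first match it finds.
The match spans [4:17] → '(cln66w(ios3)'.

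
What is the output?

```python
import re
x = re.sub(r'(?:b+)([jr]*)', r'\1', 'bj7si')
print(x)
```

j7si

Pattern: one or more of a literal 'b' (non-capturing group); then zero or more of one of [jr] (captured).
Matches: at [0:2] → 'bj'.
The replacement refers to a captured group, so each match is rewritten using its own captured text.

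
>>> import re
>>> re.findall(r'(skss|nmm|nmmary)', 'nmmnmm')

['nmm', 'nmm']

Scanning left to right: at [0:3] match 'nmm', group 1 = 'nmm'; at [3:6] match 'nmm', group 1 = 'nmm'.
Because there's exactly one group, `findall` drops the full match and keeps group 1 from each hit.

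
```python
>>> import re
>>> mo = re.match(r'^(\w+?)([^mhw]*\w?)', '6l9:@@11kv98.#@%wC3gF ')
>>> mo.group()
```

'6l9:@@11kv98.#@%w'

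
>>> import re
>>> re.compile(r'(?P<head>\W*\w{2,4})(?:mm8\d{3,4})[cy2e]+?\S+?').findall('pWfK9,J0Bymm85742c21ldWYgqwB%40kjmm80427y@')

This matches zero or more of a non-word character, then 2 to 4 of a word character (captured as 'head'); then the literal 'mm8', then 3 to 4 of a digit (non-capturing group); then one or more of one of [cy2e] (lazy), then one or more of a non-whitespace character (lazy).
`findall` collects group 1 from each match (2 total).

[',J0By', '%40kj']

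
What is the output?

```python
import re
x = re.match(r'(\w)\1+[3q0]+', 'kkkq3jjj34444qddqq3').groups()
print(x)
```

`\1` is not a pattern — it's the concrete string captured by group 1, re-applied verbatim.
`re.match` won't scan ahead — the pattern has to work from the very first character.
The match spans [0:5] → 'kkkq3'.
Captured: group 1 = 'k'.

('k',)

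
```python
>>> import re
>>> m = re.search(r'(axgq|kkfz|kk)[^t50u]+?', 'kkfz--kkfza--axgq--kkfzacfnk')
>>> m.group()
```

'kkfz-'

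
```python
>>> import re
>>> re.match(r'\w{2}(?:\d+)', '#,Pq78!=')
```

None

`match` is anchored at position 0; if the pattern doesn't fit there, it returns None.
Here position 0 doesn't satisfy it, so the call returns None.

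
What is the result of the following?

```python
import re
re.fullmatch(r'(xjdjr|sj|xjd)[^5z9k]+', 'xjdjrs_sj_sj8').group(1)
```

`|` is ordered: at each position the engine commits to the first alternative that works.
For `fullmatch`, every character of the input must be accounted for by the pattern.
The match spans [0:13] → 'xjdjrs_sj_sj8'.
Captured: group 1 = 'xjdjr'.

'xjdjr'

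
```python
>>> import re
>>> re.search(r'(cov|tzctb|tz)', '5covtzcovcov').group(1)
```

'cov'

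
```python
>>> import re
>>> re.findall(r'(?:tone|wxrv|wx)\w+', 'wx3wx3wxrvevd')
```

['wx3wx3wxrvevd']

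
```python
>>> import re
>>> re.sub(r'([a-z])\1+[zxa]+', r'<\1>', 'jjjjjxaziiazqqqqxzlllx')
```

A backreference is literal: `\1` must see the identical characters the first group matched.
The replacement refers to a captured group, so each match is rewritten using its own captured text.

'<j><i><q><l>'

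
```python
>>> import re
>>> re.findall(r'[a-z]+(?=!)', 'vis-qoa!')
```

The positive lookaround only admits positions where the adjacent text matches; those characters stay outside the span.
`findall` yields the raw match text (1 of them) because the pattern has no groups.

['qoa']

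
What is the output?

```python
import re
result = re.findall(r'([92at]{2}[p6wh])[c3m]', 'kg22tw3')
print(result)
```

['2tw']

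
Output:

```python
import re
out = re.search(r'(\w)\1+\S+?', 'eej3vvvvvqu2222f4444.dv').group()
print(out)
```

eej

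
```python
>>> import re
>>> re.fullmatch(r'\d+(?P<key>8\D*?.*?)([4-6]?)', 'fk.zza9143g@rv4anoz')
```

None

`re.fullmatch` is like wrapping the pattern in `^…$` (in single-line mode).
Here the pattern can't cover the whole string, so the call returns None.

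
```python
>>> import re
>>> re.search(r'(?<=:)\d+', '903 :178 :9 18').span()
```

The lookaround is zero-width — it requires the adjacent text to match without consuming it, so the asserted text isn't part of the match.
Unlike `match`, `search` isn't anchored — it looks for the pattern anywhere in the string.
The match spans [5:8] → '178'.

(5, 8)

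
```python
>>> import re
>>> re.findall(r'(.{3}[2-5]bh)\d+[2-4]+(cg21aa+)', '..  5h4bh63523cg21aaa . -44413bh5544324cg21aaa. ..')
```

[(' 5h4bh', 'cg21aaa'), ('4413bh', 'cg21aaa')]

Pattern: exactly 3 of any character, then a character in [2-5], then the literal 'bh' (captured); then one or more of a digit, then one or more of a character in [2-4]; then the literal 'cg2', then the literal '1a', then one or more of the literal 'a' (captured).
Matches: at [3:21] match ' 5h4bh63523cg21aaa', groups = (' 5h4bh', 'cg21aaa'); at [26:46] match '4413bh5544324cg21aaa', groups = ('4413bh', 'cg21aaa').
Multiple groups make `findall` return tuples — one 2-tuple for each match.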